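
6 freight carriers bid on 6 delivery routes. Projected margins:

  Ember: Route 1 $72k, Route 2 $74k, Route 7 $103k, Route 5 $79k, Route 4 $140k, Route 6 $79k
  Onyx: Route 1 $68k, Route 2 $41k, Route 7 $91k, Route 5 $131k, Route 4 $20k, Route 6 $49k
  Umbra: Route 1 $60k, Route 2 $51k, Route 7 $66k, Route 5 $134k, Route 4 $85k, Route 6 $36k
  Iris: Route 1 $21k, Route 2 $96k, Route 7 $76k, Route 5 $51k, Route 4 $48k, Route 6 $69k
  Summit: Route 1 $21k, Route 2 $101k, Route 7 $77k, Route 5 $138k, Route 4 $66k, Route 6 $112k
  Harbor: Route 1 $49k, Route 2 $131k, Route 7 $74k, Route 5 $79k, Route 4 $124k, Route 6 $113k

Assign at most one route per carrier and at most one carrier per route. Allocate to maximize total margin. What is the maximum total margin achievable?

Optimal: Ember→Route 4 ($140k), Onyx→Route 1 ($68k), Umbra→Route 5 ($134k), Iris→Route 7 ($76k), Summit→Route 6 ($112k), Harbor→Route 2 ($131k) — total 140+68+134+76+112+131 = $661k.
Max-entry greedy (repeatedly take the single best remaining cell) gives $629k, worse by 32.
Swapping Onyx↔Ember (Onyx→Route 4 $20k, Ember→Route 1 $72k) loses 116.
Checked against all permutations: $661k is optimal.

Maximum total: $661k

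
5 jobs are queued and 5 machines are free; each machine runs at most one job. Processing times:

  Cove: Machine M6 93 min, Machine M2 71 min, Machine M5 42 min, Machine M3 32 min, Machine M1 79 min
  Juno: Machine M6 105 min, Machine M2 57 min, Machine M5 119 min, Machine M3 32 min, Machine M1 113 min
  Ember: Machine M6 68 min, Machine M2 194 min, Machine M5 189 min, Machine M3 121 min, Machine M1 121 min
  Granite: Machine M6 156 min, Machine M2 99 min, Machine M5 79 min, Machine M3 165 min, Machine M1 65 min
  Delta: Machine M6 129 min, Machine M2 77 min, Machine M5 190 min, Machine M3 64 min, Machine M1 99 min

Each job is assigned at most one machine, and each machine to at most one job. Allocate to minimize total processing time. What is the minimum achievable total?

Minimum total: 284 min

Optimal: Cove→Machine M5 (42 min), Juno→Machine M3 (32 min), Ember→Machine M6 (68 min), Granite→Machine M1 (65 min), Delta→Machine M2 (77 min) — total 42+32+68+65+77 = 284 min.
Min-entry greedy (repeatedly take the single cheapest remaining cell) gives 412 min, worse by 128.
Swapping Cove↔Juno (Cove→Machine M3 32 min, Juno→Machine M5 119 min) adds 77.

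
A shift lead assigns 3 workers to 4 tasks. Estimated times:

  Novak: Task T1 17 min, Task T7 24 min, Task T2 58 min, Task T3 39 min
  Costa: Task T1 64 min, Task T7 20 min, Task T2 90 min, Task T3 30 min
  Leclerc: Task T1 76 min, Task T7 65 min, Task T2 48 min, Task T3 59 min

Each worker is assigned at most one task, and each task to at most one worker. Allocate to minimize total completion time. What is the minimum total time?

Optimal: Novak→Task T1 (17 min), Costa→Task T7 (20 min), Leclerc→Task T2 (48 min) — total 17+20+48 = 85 min.
Next-best assignment: Novak→Task T1, Costa→Task T3, Leclerc→Task T2 = 95 min.
Swapping Novak↔Costa (Novak→Task T7 24 min, Costa→Task T1 64 min) adds 51.

Min total: 85 min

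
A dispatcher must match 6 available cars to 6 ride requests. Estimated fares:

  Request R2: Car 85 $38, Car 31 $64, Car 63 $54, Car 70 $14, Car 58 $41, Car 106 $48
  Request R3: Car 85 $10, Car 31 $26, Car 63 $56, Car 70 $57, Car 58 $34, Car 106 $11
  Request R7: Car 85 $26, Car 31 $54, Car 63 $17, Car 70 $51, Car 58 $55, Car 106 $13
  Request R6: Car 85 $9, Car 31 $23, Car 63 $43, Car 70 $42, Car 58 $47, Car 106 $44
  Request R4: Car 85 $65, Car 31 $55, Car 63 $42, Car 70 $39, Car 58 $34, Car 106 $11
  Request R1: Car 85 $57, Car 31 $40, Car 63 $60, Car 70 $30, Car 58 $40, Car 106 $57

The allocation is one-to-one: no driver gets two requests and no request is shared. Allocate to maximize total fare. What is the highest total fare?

Maximum total: $345

Treat this as an assignment problem: match each driver to one request.
Optimal: Car 85→Request R4 ($65), Car 31→Request R2 ($64), Car 63→Request R1 ($60), Car 70→Request R3 ($57), Car 58→Request R7 ($55), Car 106→Request R6 ($44) — total 65+64+60+57+55+44 = $345.
Next-best assignment: Car 85→Request R4, Car 31→Request R2, Car 63→Request R6, Car 70→Request R3, Car 58→Request R7, Car 106→Request R1 = $341.
Swapping Car 106↔Car 70 (Car 106→Request R3 $11, Car 70→Request R6 $42) loses 48.
No other one-to-one assignment exceeds $345.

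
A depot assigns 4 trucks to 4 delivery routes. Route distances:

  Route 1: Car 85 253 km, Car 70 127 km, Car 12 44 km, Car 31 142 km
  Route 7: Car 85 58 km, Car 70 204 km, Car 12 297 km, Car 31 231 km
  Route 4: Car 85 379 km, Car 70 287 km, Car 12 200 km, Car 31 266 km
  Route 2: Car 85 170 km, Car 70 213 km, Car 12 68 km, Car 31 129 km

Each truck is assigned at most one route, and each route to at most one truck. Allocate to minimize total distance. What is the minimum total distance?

Minimum total: 514 km

This is the linear assignment problem.
Optimal: Car 85→Route 7 (58 km), Car 70→Route 1 (127 km), Car 12→Route 4 (200 km), Car 31→Route 2 (129 km) — total 58+127+200+129 = 514 km.
No other one-to-one assignment undercuts 514 km.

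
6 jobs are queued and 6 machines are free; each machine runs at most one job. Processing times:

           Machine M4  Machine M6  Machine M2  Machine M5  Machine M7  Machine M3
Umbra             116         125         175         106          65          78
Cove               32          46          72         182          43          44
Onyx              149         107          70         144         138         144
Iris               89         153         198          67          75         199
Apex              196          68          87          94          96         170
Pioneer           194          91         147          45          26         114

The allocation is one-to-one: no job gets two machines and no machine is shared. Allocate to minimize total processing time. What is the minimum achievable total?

Optimal: Umbra→Machine M3 (78 min), Cove→Machine M4 (32 min), Onyx→Machine M2 (70 min), Iris→Machine M5 (67 min), Apex→Machine M6 (68 min), Pioneer→Machine M7 (26 min) — total 78+32+70+67+68+26 = 341 min.
Row-greedy (each job in turn takes its cheapest remaining machine) gives 416 min, worse by 75.
Swapping Iris↔Apex (Iris→Machine M6 153 min, Apex→Machine M5 94 min) adds 112.

Minimum total: 341 min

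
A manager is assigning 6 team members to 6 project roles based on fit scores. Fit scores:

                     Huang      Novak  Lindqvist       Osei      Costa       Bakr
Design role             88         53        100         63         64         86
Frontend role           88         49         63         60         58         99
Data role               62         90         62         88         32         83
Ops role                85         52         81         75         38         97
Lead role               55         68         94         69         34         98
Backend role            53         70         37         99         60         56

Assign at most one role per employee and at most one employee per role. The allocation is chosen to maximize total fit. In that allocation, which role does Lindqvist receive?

Lindqvist receives Lead role.

Optimal: Huang→Frontend role (88 pts), Novak→Data role (90 pts), Lindqvist→Lead role (94 pts), Osei→Backend role (99 pts), Costa→Design role (64 pts), Bakr→Ops role (97 pts) — total 88+90+94+99+64+97 = 532 pts.
Column-greedy (each role in turn goes to its best remaining employee) gives 503 pts, worse by 29.
Lindqvist's own top role is Design role (100 pts), but forcing Lindqvist→Design role and reassigning the rest optimally gives only 530 pts — worse by 2.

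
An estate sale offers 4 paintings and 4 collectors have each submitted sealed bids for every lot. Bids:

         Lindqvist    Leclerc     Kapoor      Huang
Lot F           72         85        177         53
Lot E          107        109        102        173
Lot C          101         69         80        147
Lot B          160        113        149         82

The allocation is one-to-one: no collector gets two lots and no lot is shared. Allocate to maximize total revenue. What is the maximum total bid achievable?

Max total: $593

Optimal: Lindqvist→Lot B ($160), Leclerc→Lot E ($109), Kapoor→Lot F ($177), Huang→Lot C ($147) — total 160+109+177+147 = $593.
Max-entry greedy (repeatedly take the single best remaining cell) gives $579, worse by 14.
Swapping Lindqvist↔Kapoor (Lindqvist→Lot F $72, Kapoor→Lot B $149) loses 116.
No other one-to-one assignment exceeds $593.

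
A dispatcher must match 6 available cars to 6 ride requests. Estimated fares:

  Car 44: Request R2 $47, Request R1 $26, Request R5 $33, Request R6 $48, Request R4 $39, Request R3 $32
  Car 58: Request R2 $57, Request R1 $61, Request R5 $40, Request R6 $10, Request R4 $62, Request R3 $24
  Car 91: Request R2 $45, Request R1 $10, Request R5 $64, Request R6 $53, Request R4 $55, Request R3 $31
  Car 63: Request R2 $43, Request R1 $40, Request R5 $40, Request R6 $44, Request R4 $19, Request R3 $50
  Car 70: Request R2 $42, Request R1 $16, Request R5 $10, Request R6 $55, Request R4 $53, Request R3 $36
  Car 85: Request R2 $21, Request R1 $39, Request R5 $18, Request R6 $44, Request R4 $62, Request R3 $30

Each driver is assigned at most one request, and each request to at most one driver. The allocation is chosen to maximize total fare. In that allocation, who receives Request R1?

Car 58 receives Request R1.

Optimal: Car 44→Request R2 ($47), Car 58→Request R1 ($61), Car 91→Request R5 ($64), Car 63→Request R3 ($50), Car 70→Request R6 ($55), Car 85→Request R4 ($62) — total 47+61+64+50+55+62 = $339.
Row-greedy (each driver in turn takes its best remaining request) gives $305, worse by 34.
No other one-to-one assignment exceeds $339.
Car 58's own top request is Request R4 ($62), but forcing Car 58→Request R4 and reassigning the rest optimally gives only $317 — worse by 22.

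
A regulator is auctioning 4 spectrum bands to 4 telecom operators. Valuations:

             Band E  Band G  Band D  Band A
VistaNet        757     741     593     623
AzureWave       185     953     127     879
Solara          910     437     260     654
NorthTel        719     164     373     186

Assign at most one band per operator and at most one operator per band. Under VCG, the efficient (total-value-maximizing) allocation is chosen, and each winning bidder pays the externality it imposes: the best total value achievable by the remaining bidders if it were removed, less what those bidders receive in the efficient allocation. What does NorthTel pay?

Efficient allocation: VistaNet→Band D ($593M), AzureWave→Band G ($953M), Solara→Band A ($654M), NorthTel→Band E ($719M); total welfare W = $2919M.
NorthTel receives Band E at value $719M, so the others get W − 719 = $2200M.
Without NorthTel: best allocation of the remaining 3 bidders over all 4 bands is VistaNet→Band G ($741M), AzureWave→Band A ($879M), Solara→Band E ($910M), total $2530M.
VCG payment = (others' best without NorthTel) − (others' welfare with NorthTel) = 2530 − 2200 = $330M.

NorthTel pays $330M.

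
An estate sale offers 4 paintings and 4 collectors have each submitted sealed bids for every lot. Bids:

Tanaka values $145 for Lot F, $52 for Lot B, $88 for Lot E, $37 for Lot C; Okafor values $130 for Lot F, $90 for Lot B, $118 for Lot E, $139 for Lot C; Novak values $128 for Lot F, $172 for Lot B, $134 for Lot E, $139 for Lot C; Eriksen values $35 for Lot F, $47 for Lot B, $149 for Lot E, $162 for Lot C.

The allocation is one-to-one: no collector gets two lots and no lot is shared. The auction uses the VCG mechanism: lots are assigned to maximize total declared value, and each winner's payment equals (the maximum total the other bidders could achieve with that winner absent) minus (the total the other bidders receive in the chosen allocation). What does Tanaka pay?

Efficient allocation: Tanaka→Lot F ($145), Okafor→Lot C ($139), Novak→Lot B ($172), Eriksen→Lot E ($149); total welfare W = $605.
Tanaka receives Lot F at value $145, so the others get W − 145 = $460.
Without Tanaka: best allocation of the remaining 3 bidders over all 4 lots is Okafor→Lot F ($130), Novak→Lot B ($172), Eriksen→Lot C ($162), total $464.
VCG payment = (others' best without Tanaka) − (others' welfare with Tanaka) = 464 − 460 = $4.

Tanaka pays $4.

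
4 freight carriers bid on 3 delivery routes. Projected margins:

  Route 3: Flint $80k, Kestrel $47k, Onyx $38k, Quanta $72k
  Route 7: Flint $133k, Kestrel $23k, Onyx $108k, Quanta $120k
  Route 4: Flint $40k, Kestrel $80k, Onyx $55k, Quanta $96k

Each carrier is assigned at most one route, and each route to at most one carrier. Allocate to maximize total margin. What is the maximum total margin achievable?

Optimal: Quanta→Route 3 ($72k), Flint→Route 7 ($133k), Kestrel→Route 4 ($80k) — total 72+133+80 = $285k.
Column-greedy (each route in turn goes to its best remaining carrier) gives $280k, worse by 5.
Next-best assignment: Flint→Route 3, Onyx→Route 7, Quanta→Route 4 = $284k.
Every other assignment is strictly worse.

Maximum total: $285k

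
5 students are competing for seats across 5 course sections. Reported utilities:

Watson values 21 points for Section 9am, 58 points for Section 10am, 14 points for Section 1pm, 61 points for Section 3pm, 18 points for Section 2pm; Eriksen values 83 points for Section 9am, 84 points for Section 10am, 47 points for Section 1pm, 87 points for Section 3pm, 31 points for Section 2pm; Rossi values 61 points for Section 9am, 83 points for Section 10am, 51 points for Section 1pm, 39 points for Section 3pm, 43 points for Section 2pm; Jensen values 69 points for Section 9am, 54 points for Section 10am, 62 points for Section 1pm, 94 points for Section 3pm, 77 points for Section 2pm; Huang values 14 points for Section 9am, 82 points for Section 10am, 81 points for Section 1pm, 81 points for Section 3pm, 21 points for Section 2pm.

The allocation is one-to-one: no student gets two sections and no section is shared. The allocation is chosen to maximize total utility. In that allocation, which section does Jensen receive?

Jensen receives Section 2pm.

Treat this as an assignment problem: match each student to one section.
Optimal: Watson→Section 3pm (61 points), Eriksen→Section 9am (83 points), Rossi→Section 10am (83 points), Jensen→Section 2pm (77 points), Huang→Section 1pm (81 points) — total 61+83+83+77+81 = 385 points.
Max-entry greedy (repeatedly take the single best remaining cell) gives 338 points, worse by 47.
Next-best assignment: Watson→Section 10am, Eriksen→Section 3pm, Rossi→Section 9am, Jensen→Section 2pm, Huang→Section 1pm = 364 points.
Checked against all permutations: 385 points is optimal.
Jensen's own top section is Section 3pm (94 points), but forcing Jensen→Section 3pm and reassigning the rest optimally gives only 359 points — worse by 26.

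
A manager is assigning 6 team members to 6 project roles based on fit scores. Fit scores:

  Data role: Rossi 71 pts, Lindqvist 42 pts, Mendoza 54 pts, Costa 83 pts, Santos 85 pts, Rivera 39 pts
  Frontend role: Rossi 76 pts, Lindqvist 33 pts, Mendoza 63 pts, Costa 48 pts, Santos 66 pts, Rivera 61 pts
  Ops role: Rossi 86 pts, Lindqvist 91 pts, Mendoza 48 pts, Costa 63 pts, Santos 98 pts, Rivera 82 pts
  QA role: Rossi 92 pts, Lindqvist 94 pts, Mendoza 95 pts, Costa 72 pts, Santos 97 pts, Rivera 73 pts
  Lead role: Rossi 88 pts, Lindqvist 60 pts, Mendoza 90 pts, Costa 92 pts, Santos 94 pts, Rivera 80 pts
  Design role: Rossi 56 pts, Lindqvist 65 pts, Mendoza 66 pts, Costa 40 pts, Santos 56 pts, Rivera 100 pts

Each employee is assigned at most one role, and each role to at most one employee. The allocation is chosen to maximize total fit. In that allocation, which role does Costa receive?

Costa receives Data role.

Optimal: Rossi→Frontend role (76 pts), Lindqvist→QA role (94 pts), Mendoza→Lead role (90 pts), Costa→Data role (83 pts), Santos→Ops role (98 pts), Rivera→Design role (100 pts) — total 76+94+90+83+98+100 = 541 pts.
Every other assignment is strictly worse.
Costa's own top role is Lead role (92 pts), but forcing Costa→Lead role and reassigning the rest optimally gives only 539 pts — worse by 2.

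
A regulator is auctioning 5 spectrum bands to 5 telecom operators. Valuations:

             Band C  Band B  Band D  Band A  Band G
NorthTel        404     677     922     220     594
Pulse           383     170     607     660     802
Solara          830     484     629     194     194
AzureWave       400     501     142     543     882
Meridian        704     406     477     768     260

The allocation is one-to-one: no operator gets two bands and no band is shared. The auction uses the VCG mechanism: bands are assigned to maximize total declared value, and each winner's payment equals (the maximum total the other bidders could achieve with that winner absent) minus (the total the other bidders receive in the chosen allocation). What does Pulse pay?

Pulse pays $381M.

Efficient allocation: NorthTel→Band D ($922M), Pulse→Band G ($802M), Solara→Band C ($830M), AzureWave→Band B ($501M), Meridian→Band A ($768M); total welfare W = $3823M.
Pulse receives Band G at value $802M, so the others get W − 802 = $3021M.
Without Pulse: best allocation of the remaining 4 bidders over all 5 bands is NorthTel→Band D ($922M), Solara→Band C ($830M), AzureWave→Band G ($882M), Meridian→Band A ($768M), total $3402M.
VCG payment = (others' best without Pulse) − (others' welfare with Pulse) = 3402 − 3021 = $381M.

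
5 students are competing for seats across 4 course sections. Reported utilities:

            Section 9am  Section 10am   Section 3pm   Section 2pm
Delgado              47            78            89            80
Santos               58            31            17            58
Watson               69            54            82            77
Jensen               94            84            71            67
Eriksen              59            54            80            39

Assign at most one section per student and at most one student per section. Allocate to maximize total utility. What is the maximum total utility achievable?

Max total: 329 points

Optimal: Jensen→Section 9am (94 points), Delgado→Section 10am (78 points), Eriksen→Section 3pm (80 points), Watson→Section 2pm (77 points) — total 94+78+80+77 = 329 points.
Next-best assignment: Jensen→Section 9am, Eriksen→Section 10am, Delgado→Section 3pm, Watson→Section 2pm = 314 points.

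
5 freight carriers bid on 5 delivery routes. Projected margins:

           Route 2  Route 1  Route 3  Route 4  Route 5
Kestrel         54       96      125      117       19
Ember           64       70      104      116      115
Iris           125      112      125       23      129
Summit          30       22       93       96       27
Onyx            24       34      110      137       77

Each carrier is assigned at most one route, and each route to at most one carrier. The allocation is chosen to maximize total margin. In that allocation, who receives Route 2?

Iris receives Route 2.

Optimal: Kestrel→Route 1 ($96k), Ember→Route 5 ($115k), Iris→Route 2 ($125k), Summit→Route 3 ($93k), Onyx→Route 4 ($137k) — total 96+115+125+93+137 = $566k.
Max-entry greedy (repeatedly take the single best remaining cell) gives $491k, worse by 75.
Swapping Ember↔Onyx (Ember→Route 4 $116k, Onyx→Route 5 $77k) loses 59.
Iris's own top route is Route 5 ($129k), but forcing Iris→Route 5 and reassigning the rest optimally gives only $519k — worse by 47.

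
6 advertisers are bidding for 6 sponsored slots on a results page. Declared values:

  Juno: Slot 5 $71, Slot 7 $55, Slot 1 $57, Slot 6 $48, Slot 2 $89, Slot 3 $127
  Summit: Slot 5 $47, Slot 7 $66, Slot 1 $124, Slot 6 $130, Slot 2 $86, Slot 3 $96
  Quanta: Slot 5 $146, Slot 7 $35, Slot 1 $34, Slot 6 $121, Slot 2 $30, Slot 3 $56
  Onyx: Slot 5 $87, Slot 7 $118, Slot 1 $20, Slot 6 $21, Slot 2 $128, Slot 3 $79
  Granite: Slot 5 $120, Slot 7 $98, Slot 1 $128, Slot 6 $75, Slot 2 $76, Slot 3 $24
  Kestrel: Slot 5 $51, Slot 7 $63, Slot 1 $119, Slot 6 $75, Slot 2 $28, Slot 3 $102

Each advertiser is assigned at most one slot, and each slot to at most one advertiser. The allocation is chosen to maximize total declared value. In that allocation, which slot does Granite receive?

Optimal: Juno→Slot 3 ($127), Summit→Slot 6 ($130), Quanta→Slot 5 ($146), Onyx→Slot 2 ($128), Granite→Slot 7 ($98), Kestrel→Slot 1 ($119) — total 127+130+146+128+98+119 = $748.
Row-greedy (each advertiser in turn takes its best remaining slot) gives $722, worse by 26.
Next-best assignment: Juno→Slot 3, Summit→Slot 6, Quanta→Slot 5, Onyx→Slot 2, Granite→Slot 1, Kestrel→Slot 7 = $722.
Swapping Quanta↔Juno (Quanta→Slot 3 $56, Juno→Slot 5 $71) loses 146.
Every other assignment is strictly worse.
Granite's own top slot is Slot 1 ($128), but forcing Granite→Slot 1 and reassigning the rest optimally gives only $722 — worse by 26.

Granite receives Slot 7.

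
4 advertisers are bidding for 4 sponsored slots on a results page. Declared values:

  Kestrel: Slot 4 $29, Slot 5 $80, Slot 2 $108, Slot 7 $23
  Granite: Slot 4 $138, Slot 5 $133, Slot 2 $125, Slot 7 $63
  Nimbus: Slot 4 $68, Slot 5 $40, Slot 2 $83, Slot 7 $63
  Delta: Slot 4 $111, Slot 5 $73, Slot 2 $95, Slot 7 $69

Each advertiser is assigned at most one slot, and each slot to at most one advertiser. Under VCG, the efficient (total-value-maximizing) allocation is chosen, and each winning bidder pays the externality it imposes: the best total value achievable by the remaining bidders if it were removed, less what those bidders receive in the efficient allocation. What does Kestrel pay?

Kestrel pays $20.

Efficient allocation: Kestrel→Slot 2 ($108), Granite→Slot 5 ($133), Nimbus→Slot 7 ($63), Delta→Slot 4 ($111); total welfare W = $415.
Kestrel receives Slot 2 at value $108, so the others get W − 108 = $307.
Without Kestrel: best allocation of the remaining 3 bidders over all 4 slots is Granite→Slot 5 ($133), Nimbus→Slot 2 ($83), Delta→Slot 4 ($111), total $327.
VCG payment = (others' best without Kestrel) − (others' welfare with Kestrel) = 327 − 307 = $20.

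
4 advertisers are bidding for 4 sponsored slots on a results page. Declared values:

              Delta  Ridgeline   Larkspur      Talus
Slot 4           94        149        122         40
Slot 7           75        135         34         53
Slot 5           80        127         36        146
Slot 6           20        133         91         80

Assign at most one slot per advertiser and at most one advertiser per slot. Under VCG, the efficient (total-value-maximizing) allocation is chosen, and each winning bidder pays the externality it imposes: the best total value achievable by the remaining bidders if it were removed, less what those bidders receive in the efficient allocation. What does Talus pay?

Efficient allocation: Delta→Slot 7 ($75), Ridgeline→Slot 6 ($133), Larkspur→Slot 4 ($122), Talus→Slot 5 ($146); total welfare W = $476.
Talus receives Slot 5 at value $146, so the others get W − 146 = $330.
Without Talus: best allocation of the remaining 3 bidders over all 4 slots is Delta→Slot 5 ($80), Ridgeline→Slot 7 ($135), Larkspur→Slot 4 ($122), total $337.
VCG payment = (others' best without Talus) − (others' welfare with Talus) = 337 − 330 = $7.

Talus pays $7.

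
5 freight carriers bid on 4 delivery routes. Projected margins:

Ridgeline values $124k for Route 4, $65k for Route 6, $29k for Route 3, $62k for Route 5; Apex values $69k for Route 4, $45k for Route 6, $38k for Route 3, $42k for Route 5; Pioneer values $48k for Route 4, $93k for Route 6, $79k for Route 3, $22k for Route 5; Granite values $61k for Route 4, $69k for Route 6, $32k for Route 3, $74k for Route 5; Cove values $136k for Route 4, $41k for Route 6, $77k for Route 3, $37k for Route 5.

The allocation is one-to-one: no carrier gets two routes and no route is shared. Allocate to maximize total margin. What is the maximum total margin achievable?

Max total: $368k

This is a one-to-one assignment (maximum-weight bipartite matching).
Optimal: Ridgeline→Route 4 ($124k), Pioneer→Route 6 ($93k), Cove→Route 3 ($77k), Granite→Route 5 ($74k) — total 124+93+77+74 = $368k.
Column-greedy (each route in turn goes to its best remaining carrier) gives $341k, worse by 27.
Every other assignment is strictly worse.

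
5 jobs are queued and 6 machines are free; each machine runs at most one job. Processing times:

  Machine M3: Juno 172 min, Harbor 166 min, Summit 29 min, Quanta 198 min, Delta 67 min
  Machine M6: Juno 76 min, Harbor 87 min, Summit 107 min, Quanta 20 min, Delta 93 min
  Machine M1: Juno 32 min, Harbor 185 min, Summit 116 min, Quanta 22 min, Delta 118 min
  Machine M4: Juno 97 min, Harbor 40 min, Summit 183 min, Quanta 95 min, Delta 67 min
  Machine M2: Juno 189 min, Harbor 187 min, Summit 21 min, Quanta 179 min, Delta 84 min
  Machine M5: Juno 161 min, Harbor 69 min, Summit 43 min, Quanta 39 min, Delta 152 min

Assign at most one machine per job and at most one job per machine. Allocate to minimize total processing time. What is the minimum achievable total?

Min total: 180 min

This is a one-to-one assignment (minimum-cost bipartite matching).
Optimal: Juno→Machine M1 (32 min), Harbor→Machine M4 (40 min), Summit→Machine M2 (21 min), Quanta→Machine M6 (20 min), Delta→Machine M3 (67 min) — total 32+40+21+20+67 = 180 min.
Column-greedy (each machine in turn goes to its cheapest remaining job) gives 205 min, worse by 25.
Swapping Quanta↔Summit (Quanta→Machine M2 179 min, Summit→Machine M6 107 min) adds 245.
Checked against all permutations: 180 min is optimal.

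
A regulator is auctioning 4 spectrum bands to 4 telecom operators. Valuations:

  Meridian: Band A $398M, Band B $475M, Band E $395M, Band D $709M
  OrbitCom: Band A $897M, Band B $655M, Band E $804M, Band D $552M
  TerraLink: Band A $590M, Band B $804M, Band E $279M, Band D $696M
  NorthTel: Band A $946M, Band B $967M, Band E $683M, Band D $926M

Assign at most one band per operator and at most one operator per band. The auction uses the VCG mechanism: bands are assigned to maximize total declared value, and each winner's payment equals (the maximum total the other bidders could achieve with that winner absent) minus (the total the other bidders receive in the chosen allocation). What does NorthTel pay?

NorthTel pays $93M.

Efficient allocation: Meridian→Band D ($709M), OrbitCom→Band E ($804M), TerraLink→Band B ($804M), NorthTel→Band A ($946M); total welfare W = $3263M.
NorthTel receives Band A at value $946M, so the others get W − 946 = $2317M.
Without NorthTel: best allocation of the remaining 3 bidders over all 4 bands is Meridian→Band D ($709M), OrbitCom→Band A ($897M), TerraLink→Band B ($804M), total $2410M.
VCG payment = (others' best without NorthTel) − (others' welfare with NorthTel) = 2410 − 2317 = $93M.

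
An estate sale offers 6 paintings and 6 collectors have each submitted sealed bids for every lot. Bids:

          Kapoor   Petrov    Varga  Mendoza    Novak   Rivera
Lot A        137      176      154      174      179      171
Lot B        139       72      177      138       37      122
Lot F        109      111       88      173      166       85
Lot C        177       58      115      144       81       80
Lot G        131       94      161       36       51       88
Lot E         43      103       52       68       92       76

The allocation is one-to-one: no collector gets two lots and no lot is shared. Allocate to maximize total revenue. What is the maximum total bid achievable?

Max total: $916

Treat this as an assignment problem: match each collector to one lot.
Optimal: Kapoor→Lot C ($177), Petrov→Lot E ($103), Varga→Lot G ($161), Mendoza→Lot B ($138), Novak→Lot F ($166), Rivera→Lot A ($171) — total 177+103+161+138+166+171 = $916.
Row-greedy (each collector in turn takes its best remaining lot) gives $883, worse by 33.
Swapping Petrov↔Mendoza (Petrov→Lot B $72, Mendoza→Lot E $68) loses 101.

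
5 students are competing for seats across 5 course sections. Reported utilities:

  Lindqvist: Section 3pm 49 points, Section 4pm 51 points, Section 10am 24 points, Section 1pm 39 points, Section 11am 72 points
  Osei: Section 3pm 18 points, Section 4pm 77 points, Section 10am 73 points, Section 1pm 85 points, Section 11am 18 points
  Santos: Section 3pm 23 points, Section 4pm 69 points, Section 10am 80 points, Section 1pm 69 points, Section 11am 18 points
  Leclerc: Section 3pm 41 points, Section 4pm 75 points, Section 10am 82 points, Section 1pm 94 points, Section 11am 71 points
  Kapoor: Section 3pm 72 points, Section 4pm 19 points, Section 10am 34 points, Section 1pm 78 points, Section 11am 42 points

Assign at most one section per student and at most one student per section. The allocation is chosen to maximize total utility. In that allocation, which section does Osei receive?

This is the linear assignment problem.
Optimal: Lindqvist→Section 11am (72 points), Osei→Section 4pm (77 points), Santos→Section 10am (80 points), Leclerc→Section 1pm (94 points), Kapoor→Section 3pm (72 points) — total 72+77+80+94+72 = 395 points.
Row-greedy (each student in turn takes its best remaining section) gives 384 points, worse by 11.
Osei's own top section is Section 1pm (85 points), but forcing Osei→Section 1pm and reassigning the rest optimally gives only 384 points — worse by 11.

Osei receives Section 4pm.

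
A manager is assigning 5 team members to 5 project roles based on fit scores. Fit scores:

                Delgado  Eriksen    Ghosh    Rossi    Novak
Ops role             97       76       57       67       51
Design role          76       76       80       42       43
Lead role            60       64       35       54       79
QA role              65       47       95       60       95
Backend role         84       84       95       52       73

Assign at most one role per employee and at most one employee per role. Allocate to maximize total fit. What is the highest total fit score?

Max total: 417 pts

This is a one-to-one assignment (maximum-weight bipartite matching).
Optimal: Delgado→Ops role (97 pts), Eriksen→Design role (76 pts), Ghosh→Backend role (95 pts), Rossi→Lead role (54 pts), Novak→QA role (95 pts) — total 97+76+95+54+95 = 417 pts.
Every other assignment is strictly worse.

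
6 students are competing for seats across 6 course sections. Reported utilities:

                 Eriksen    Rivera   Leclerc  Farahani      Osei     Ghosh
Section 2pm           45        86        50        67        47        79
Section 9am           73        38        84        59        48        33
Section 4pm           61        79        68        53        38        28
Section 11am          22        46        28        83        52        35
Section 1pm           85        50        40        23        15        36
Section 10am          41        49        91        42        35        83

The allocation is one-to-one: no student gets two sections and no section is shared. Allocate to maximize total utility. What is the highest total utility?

This is the linear assignment problem.
Optimal: Eriksen→Section 1pm (85 points), Rivera→Section 4pm (79 points), Leclerc→Section 10am (91 points), Farahani→Section 11am (83 points), Osei→Section 9am (48 points), Ghosh→Section 2pm (79 points) — total 85+79+91+83+48+79 = 465 points.
Row-greedy (each student in turn takes its best remaining section) gives 421 points, worse by 44.

Maximum total: 465 points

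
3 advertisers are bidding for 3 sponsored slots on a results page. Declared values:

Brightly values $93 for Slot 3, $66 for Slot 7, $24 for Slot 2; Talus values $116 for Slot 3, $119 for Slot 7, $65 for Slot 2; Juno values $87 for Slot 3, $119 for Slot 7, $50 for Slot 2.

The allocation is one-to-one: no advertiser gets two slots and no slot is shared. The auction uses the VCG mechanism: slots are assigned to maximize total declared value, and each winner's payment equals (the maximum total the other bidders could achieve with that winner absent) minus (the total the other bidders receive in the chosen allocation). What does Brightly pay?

Brightly pays $51.

Efficient allocation: Brightly→Slot 3 ($93), Talus→Slot 2 ($65), Juno→Slot 7 ($119); total welfare W = $277.
Brightly receives Slot 3 at value $93, so the others get W − 93 = $184.
Without Brightly: best allocation of the remaining 2 bidders over all 3 slots is Talus→Slot 3 ($116), Juno→Slot 7 ($119), total $235.
VCG payment = (others' best without Brightly) − (others' welfare with Brightly) = 235 − 184 = $51.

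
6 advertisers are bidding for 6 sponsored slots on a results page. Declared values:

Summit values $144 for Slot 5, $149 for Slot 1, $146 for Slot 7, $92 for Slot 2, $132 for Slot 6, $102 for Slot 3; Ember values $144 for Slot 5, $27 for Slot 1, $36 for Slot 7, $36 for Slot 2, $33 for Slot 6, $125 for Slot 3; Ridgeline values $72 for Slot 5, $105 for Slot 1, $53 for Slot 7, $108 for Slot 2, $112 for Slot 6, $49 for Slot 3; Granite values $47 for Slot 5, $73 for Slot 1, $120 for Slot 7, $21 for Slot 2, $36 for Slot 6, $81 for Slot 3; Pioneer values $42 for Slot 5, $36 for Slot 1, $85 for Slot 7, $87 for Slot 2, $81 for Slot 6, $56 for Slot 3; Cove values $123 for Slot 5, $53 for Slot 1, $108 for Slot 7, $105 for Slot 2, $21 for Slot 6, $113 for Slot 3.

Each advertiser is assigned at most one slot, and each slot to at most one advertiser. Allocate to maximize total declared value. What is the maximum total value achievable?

This is a one-to-one assignment (maximum-weight bipartite matching).
Optimal: Summit→Slot 1 ($149), Ember→Slot 5 ($144), Ridgeline→Slot 6 ($112), Granite→Slot 7 ($120), Pioneer→Slot 2 ($87), Cove→Slot 3 ($113) — total 149+144+112+120+87+113 = $725.

Maximum total: $725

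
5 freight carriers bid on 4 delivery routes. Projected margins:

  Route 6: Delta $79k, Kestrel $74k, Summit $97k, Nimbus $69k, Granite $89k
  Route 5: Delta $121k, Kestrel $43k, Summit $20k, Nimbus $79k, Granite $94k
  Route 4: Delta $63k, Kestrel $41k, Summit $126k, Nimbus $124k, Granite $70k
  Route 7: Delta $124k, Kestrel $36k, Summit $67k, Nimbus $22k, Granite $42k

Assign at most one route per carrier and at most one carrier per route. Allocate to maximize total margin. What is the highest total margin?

Maximum total: $439k

Optimal: Summit→Route 6 ($97k), Granite→Route 5 ($94k), Nimbus→Route 4 ($124k), Delta→Route 7 ($124k) — total 97+94+124+124 = $439k.
Row-greedy (each carrier in turn takes its best remaining route) gives $403k, worse by 36.
Swapping Delta↔Nimbus (Delta→Route 4 $63k, Nimbus→Route 7 $22k) loses 163.
No other one-to-one assignment exceeds $439k.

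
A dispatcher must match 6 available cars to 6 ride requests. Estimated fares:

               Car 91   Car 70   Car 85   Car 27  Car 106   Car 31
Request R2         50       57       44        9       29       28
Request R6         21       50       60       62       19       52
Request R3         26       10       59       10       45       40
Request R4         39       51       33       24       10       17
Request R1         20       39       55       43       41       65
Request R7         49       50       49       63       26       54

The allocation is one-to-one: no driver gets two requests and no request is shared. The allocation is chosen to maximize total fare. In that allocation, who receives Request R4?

Car 70 receives Request R4.

This is the linear assignment problem.
Optimal: Car 91→Request R2 ($50), Car 70→Request R4 ($51), Car 85→Request R6 ($60), Car 27→Request R7 ($63), Car 106→Request R3 ($45), Car 31→Request R1 ($65) — total 50+51+60+63+45+65 = $334.
Column-greedy (each request in turn goes to its best remaining driver) gives $308, worse by 26.
Next-best assignment: Car 91→Request R4, Car 70→Request R2, Car 85→Request R6, Car 27→Request R7, Car 106→Request R3, Car 31→Request R1 = $329.
Swapping Car 106↔Car 85 (Car 106→Request R6 $19, Car 85→Request R3 $59) loses 27.
No other one-to-one assignment exceeds $334.
Car 70's own top request is Request R2 ($57), but forcing Car 70→Request R2 and reassigning the rest optimally gives only $329 — worse by 5.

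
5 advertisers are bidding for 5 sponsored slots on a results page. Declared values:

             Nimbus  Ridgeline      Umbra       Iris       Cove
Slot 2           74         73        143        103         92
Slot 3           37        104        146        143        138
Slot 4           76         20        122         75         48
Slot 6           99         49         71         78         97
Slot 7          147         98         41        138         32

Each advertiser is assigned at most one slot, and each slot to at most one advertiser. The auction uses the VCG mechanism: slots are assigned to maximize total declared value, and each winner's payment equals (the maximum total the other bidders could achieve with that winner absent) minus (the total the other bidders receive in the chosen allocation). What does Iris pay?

Efficient allocation: Nimbus→Slot 7 ($147), Ridgeline→Slot 2 ($73), Umbra→Slot 4 ($122), Iris→Slot 3 ($143), Cove→Slot 6 ($97); total welfare W = $582.
Iris receives Slot 3 at value $143, so the others get W − 143 = $439.
Without Iris: best allocation of the remaining 4 bidders over all 5 slots is Nimbus→Slot 7 ($147), Ridgeline→Slot 3 ($104), Umbra→Slot 2 ($143), Cove→Slot 6 ($97), total $491.
VCG payment = (others' best without Iris) − (others' welfare with Iris) = 491 − 439 = $52.

Iris pays $52.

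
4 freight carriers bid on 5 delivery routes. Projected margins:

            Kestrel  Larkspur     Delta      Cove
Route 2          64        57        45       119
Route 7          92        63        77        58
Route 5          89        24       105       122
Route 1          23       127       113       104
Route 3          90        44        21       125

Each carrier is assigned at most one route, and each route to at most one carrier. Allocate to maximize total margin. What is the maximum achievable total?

Optimal: Kestrel→Route 7 ($92k), Larkspur→Route 1 ($127k), Delta→Route 5 ($105k), Cove→Route 3 ($125k) — total 92+127+105+125 = $449k.
Column-greedy (each route in turn goes to its best remaining carrier) gives $443k, worse by 6.
Swapping Cove↔Delta (Cove→Route 5 $122k, Delta→Route 3 $21k) loses 87.
Checked against all permutations: $449k is optimal.

Maximum total: $449k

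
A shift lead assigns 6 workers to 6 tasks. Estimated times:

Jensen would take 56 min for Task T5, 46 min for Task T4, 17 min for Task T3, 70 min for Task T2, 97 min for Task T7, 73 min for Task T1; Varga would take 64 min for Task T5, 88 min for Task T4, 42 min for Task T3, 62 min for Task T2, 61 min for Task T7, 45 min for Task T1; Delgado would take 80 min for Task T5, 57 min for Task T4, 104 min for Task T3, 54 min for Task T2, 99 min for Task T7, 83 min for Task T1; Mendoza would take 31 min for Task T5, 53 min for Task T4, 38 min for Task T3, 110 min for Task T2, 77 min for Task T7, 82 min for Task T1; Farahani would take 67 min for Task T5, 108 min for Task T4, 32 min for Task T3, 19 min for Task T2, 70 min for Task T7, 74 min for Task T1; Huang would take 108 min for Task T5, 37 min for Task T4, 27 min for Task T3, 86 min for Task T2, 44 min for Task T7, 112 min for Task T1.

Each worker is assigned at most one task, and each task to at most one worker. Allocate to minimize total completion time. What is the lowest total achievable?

Min total: 213 min

This is the linear assignment problem.
Optimal: Jensen→Task T3 (17 min), Varga→Task T1 (45 min), Delgado→Task T4 (57 min), Mendoza→Task T5 (31 min), Farahani→Task T2 (19 min), Huang→Task T7 (44 min) — total 17+45+57+31+19+44 = 213 min.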